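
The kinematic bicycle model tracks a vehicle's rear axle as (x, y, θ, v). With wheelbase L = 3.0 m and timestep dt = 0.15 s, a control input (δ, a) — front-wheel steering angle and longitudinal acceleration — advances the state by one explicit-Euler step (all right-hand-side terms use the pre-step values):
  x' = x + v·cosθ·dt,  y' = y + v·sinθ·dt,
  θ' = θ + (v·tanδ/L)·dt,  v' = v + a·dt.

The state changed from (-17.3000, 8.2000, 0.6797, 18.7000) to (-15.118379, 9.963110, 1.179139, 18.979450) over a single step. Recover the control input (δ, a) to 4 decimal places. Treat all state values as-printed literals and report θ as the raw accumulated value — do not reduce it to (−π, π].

δ = 0.4906, a = 1.8630

a = (v'−v)/dt = (0.279450)/0.15 = 1.8630
Δθ = θ'−θ = 0.499439;  (v·dt/L) = 18.7000·0.15/3.0 = 0.935000
tan δ = Δθ·L/(v·dt) = 0.534159  →  δ = 0.4906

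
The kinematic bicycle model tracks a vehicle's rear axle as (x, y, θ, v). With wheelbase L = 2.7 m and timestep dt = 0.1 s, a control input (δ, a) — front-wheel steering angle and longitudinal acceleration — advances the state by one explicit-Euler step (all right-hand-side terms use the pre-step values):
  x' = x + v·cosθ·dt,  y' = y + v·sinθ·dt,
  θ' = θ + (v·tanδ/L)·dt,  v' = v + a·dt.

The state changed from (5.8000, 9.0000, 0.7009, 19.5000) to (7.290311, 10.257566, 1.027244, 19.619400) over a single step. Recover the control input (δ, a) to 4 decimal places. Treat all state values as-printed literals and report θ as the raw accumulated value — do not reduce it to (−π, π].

δ = 0.4244, a = 1.1940

a = (v'−v)/dt = (0.119400)/0.1 = 1.1940
Δθ = θ'−θ = 0.326344;  (v·dt/L) = 19.5000·0.1/2.7 = 0.722222
tan δ = Δθ·L/(v·dt) = 0.451861  →  δ = 0.4244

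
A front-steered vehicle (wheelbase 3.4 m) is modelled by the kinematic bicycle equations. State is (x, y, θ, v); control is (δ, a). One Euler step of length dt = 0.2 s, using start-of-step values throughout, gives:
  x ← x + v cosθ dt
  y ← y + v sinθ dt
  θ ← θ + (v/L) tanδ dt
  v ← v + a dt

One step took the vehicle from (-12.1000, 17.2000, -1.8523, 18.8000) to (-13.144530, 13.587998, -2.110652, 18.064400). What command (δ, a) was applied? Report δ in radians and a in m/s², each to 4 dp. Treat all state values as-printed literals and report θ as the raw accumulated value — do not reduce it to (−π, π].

δ = -0.2295, a = -3.6780

a = (v'−v)/dt = (-0.735600)/0.2 = -3.6780
Δθ = θ'−θ = -0.258352;  (v·dt/L) = 18.8000·0.2/3.4 = 1.105882
tan δ = Δθ·L/(v·dt) = -0.233616  →  δ = -0.2295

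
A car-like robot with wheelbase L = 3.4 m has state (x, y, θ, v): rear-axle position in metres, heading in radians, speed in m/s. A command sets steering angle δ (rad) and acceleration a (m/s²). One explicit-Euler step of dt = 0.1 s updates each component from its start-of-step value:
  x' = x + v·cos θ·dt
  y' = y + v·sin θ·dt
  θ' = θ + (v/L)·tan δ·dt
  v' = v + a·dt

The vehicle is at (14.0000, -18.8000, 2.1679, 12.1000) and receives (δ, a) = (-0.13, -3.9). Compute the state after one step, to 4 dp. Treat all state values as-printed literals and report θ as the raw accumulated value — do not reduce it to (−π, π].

x' = 14.0000 + 12.1000·cos(2.1679)·0.1 = 13.3197
y' = -18.8000 + 12.1000·sin(2.1679)·0.1 = -17.7994
θ' = 2.1679 + (12.1000/3.4)·tan(-0.13)·0.1 = 2.1214
v' = 12.1000 − 3.9000·0.1 = 11.7100

(13.3197, -17.7994, 2.1214, 11.7100)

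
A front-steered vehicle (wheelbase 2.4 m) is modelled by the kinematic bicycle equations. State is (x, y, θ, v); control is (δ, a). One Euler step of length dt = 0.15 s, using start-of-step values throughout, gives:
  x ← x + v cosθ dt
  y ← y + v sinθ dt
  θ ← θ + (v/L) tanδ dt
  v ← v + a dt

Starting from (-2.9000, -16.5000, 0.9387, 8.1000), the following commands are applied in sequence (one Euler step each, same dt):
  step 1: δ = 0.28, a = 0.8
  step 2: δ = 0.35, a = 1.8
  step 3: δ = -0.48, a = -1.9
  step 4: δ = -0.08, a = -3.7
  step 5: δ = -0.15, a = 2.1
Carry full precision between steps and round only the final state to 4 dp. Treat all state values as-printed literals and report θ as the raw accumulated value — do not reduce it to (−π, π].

after step 1 (δ=0.28, a=0.8): (-2.182133, -15.519749, 1.084274, 8.220000)
after step 2 (δ=0.35, a=1.8): (-1.605638, -14.429821, 1.271808, 8.490000)
after step 3 (δ=-0.48, a=-1.9): (-1.230524, -13.212820, 0.995559, 8.205000)
after step 4 (δ=-0.08, a=-3.7): (-0.560954, -12.180143, 0.954446, 7.650000)
after step 5 (δ=-0.15, a=2.1): (0.102371, -11.243791, 0.882184, 7.965000)

(0.1024, -11.2438, 0.8822, 7.9650)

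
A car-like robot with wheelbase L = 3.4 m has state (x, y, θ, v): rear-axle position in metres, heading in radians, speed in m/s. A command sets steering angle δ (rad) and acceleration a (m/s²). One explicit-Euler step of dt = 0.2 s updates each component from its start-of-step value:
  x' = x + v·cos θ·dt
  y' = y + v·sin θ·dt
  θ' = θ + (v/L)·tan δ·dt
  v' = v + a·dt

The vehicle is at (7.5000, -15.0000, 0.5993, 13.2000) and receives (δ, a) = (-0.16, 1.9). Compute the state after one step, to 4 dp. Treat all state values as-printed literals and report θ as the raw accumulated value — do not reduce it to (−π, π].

(9.6799, -13.5109, 0.4740, 13.5800)

x' = 7.5000 + 13.2000·cos(0.5993)·0.2 = 9.6799
y' = -15.0000 + 13.2000·sin(0.5993)·0.2 = -13.5109
θ' = 0.5993 + (13.2000/3.4)·tan(-0.16)·0.2 = 0.4740
v' = 13.2000 + 1.9000·0.2 = 13.5800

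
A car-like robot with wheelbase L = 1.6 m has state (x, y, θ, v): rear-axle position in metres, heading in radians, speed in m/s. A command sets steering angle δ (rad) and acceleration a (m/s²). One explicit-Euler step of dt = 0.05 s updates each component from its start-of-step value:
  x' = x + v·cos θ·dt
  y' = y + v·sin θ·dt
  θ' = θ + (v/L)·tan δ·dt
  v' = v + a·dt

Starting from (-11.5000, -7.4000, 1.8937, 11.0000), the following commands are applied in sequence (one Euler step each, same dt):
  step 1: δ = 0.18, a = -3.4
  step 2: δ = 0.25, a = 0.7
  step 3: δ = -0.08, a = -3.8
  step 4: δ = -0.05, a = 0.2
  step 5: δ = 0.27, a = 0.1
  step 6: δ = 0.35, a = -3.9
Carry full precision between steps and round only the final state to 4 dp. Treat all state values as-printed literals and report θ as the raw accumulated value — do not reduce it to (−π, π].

(-12.8421, -4.4611, 2.2131, 10.4950)

after step 1 (δ=0.18, a=-3.4): (-11.674527, -6.878425, 1.956252, 10.830000)
after step 2 (δ=0.25, a=0.7): (-11.878121, -6.376656, 2.042669, 10.865000)
after step 3 (δ=-0.08, a=-3.8): (-12.125058, -5.892774, 2.015449, 10.675000)
after step 4 (δ=-0.05, a=0.2): (-12.354647, -5.410925, 1.998755, 10.685000)
after step 5 (δ=0.27, a=0.1): (-12.576369, -4.924857, 2.091166, 10.690000)
after step 6 (δ=0.35, a=-3.9): (-12.842123, -4.461106, 2.213109, 10.495000)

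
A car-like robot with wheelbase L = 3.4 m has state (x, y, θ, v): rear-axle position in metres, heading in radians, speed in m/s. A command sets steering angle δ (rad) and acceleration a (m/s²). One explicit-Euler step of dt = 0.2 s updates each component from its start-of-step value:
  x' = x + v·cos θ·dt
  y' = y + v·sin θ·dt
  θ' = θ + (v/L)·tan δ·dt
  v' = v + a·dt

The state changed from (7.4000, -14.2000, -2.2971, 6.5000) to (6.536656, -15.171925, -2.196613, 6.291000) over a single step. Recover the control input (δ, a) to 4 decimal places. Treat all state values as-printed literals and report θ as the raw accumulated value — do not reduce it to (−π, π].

δ = 0.2570, a = -1.0450

a = (v'−v)/dt = (-0.209000)/0.2 = -1.0450
Δθ = θ'−θ = 0.100487;  (v·dt/L) = 6.5000·0.2/3.4 = 0.382353
tan δ = Δθ·L/(v·dt) = 0.262812  →  δ = 0.2570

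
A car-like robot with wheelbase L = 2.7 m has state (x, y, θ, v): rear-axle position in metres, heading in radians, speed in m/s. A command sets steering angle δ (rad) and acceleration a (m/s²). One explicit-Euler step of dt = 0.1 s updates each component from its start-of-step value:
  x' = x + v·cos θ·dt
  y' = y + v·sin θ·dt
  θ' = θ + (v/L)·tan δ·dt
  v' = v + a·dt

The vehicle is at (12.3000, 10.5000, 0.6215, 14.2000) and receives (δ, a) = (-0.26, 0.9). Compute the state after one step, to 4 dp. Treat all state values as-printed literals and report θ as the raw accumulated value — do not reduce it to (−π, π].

x' = 12.3000 + 14.2000·cos(0.6215)·0.1 = 13.4545
y' = 10.5000 + 14.2000·sin(0.6215)·0.1 = 11.3268
θ' = 0.6215 + (14.2000/2.7)·tan(-0.26)·0.1 = 0.4816
v' = 14.2000 + 0.9000·0.1 = 14.2900

(13.4545, 11.3268, 0.4816, 14.2900)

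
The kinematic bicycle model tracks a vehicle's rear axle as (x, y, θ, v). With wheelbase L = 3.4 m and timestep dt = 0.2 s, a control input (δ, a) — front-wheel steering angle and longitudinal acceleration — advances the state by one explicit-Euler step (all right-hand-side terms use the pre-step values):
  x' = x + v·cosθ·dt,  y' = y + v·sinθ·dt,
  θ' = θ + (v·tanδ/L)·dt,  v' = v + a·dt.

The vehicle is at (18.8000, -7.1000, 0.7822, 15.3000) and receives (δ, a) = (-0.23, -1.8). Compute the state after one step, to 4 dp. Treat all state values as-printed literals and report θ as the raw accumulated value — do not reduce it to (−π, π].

(20.9707, -4.9432, 0.5715, 14.9400)

x' = 18.8000 + 15.3000·cos(0.7822)·0.2 = 20.9707
y' = -7.1000 + 15.3000·sin(0.7822)·0.2 = -4.9432
θ' = 0.7822 + (15.3000/3.4)·tan(-0.23)·0.2 = 0.5715
v' = 15.3000 − 1.8000·0.2 = 14.9400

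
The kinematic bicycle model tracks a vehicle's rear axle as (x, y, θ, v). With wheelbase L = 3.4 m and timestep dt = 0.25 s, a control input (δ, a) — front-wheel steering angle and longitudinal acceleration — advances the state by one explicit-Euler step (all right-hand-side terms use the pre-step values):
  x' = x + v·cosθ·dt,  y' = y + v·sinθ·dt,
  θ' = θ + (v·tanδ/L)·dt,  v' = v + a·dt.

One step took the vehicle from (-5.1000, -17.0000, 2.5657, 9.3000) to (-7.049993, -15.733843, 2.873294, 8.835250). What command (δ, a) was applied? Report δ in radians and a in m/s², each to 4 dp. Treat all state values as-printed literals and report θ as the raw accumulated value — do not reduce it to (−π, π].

a = (v'−v)/dt = (-0.464750)/0.25 = -1.8590
Δθ = θ'−θ = 0.307594;  (v·dt/L) = 9.3000·0.25/3.4 = 0.683824
tan δ = Δθ·L/(v·dt) = 0.449815  →  δ = 0.4227

δ = 0.4227, a = -1.8590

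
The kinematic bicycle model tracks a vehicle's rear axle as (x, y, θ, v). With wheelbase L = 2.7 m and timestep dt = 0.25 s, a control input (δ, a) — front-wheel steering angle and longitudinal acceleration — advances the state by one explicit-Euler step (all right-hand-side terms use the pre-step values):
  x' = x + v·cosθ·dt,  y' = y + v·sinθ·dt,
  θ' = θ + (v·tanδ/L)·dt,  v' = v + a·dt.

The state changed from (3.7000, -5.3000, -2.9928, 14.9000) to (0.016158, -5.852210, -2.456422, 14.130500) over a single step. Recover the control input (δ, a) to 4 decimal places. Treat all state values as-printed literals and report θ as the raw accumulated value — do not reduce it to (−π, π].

a = (v'−v)/dt = (-0.769500)/0.25 = -3.0780
Δθ = θ'−θ = 0.536378;  (v·dt/L) = 14.9000·0.25/2.7 = 1.379630
tan δ = Δθ·L/(v·dt) = 0.388784  →  δ = 0.3708

δ = 0.3708, a = -3.0780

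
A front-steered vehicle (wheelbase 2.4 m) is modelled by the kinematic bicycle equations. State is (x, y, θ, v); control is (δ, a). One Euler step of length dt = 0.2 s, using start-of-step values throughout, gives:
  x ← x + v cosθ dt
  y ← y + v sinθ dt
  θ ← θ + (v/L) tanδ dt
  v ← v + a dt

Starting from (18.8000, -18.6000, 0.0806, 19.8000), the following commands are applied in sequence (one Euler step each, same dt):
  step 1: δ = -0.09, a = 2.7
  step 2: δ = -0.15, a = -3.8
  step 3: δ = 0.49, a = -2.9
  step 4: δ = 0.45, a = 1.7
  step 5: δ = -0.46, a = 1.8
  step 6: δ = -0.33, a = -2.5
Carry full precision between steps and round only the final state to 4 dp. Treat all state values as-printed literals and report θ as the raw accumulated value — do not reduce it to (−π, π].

after step 1 (δ=-0.09, a=2.7): (22.747144, -18.281169, -0.068302, 20.340000)
after step 2 (δ=-0.15, a=-3.8): (26.805659, -18.558807, -0.324476, 19.580000)
after step 3 (δ=0.49, a=-2.9): (30.517313, -19.807277, 0.545835, 19.000000)
after step 4 (δ=0.45, a=1.7): (33.765150, -17.834575, 1.310672, 19.340000)
after step 5 (δ=-0.46, a=1.8): (34.760001, -14.096702, 0.512174, 19.700000)
after step 6 (δ=-0.33, a=-2.5): (38.194425, -12.165812, -0.050138, 19.200000)

(38.1944, -12.1658, -0.0501, 19.2000)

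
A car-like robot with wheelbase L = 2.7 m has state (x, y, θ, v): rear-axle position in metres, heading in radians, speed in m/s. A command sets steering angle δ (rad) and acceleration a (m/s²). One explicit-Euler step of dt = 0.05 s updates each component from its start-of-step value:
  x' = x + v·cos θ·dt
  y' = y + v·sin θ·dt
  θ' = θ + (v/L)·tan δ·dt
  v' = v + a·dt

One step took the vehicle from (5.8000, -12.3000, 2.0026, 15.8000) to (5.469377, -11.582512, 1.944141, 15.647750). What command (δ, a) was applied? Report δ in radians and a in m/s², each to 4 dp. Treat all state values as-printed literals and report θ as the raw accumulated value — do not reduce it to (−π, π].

a = (v'−v)/dt = (-0.152250)/0.05 = -3.0450
Δθ = θ'−θ = -0.058459;  (v·dt/L) = 15.8000·0.05/2.7 = 0.292593
tan δ = Δθ·L/(v·dt) = -0.199797  →  δ = -0.1972

δ = -0.1972, a = -3.0450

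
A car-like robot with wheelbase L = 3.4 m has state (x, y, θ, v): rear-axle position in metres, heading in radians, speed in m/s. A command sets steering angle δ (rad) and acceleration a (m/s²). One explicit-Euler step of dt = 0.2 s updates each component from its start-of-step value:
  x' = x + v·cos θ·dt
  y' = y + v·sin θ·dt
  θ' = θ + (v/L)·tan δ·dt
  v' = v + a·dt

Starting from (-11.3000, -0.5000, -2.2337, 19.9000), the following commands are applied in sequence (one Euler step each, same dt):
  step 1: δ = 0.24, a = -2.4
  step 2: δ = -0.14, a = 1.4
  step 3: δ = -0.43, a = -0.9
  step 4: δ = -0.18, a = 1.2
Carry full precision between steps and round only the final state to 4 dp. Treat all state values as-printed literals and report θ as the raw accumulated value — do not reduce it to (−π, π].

(-20.6166, -12.5119, -2.8486, 19.7600)

after step 1 (δ=0.24, a=-2.4): (-13.749324, -3.637070, -1.947238, 19.420000)
after step 2 (δ=-0.14, a=1.4): (-15.177134, -7.249108, -2.108220, 19.700000)
after step 3 (δ=-0.43, a=-0.9): (-17.194117, -10.633688, -2.639681, 19.520000)
after step 4 (δ=-0.18, a=1.2): (-20.616615, -12.511911, -2.848625, 19.760000)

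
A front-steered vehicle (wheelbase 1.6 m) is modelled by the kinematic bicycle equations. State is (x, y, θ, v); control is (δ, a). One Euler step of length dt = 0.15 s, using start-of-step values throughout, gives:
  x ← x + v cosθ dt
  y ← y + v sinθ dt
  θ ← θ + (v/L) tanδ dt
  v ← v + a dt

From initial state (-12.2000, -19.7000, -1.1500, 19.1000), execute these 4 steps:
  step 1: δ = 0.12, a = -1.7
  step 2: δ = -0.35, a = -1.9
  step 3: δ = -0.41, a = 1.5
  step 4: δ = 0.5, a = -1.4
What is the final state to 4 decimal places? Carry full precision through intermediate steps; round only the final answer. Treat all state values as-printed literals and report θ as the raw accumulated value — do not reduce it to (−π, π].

after step 1 (δ=0.12, a=-1.7): (-11.029683, -22.315069, -0.934088, 18.845000)
after step 2 (δ=-0.35, a=-1.9): (-9.349033, -24.587937, -1.578990, 18.560000)
after step 3 (δ=-0.41, a=1.5): (-9.371845, -27.371843, -2.335249, 18.785000)
after step 4 (δ=0.5, a=-1.4): (-11.322127, -29.405587, -1.373159, 18.575000)

(-11.3221, -29.4056, -1.3732, 18.5750)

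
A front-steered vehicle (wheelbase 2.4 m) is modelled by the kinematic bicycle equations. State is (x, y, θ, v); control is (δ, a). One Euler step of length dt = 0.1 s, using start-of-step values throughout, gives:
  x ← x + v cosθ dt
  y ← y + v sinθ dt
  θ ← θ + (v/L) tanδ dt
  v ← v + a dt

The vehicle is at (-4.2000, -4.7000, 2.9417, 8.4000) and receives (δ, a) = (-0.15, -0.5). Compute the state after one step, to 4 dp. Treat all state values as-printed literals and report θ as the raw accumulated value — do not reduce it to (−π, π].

x' = -4.2000 + 8.4000·cos(2.9417)·0.1 = -5.0233
y' = -4.7000 + 8.4000·sin(2.9417)·0.1 = -4.5332
θ' = 2.9417 + (8.4000/2.4)·tan(-0.15)·0.1 = 2.8888
v' = 8.4000 − 0.5000·0.1 = 8.3500

(-5.0233, -4.5332, 2.8888, 8.3500)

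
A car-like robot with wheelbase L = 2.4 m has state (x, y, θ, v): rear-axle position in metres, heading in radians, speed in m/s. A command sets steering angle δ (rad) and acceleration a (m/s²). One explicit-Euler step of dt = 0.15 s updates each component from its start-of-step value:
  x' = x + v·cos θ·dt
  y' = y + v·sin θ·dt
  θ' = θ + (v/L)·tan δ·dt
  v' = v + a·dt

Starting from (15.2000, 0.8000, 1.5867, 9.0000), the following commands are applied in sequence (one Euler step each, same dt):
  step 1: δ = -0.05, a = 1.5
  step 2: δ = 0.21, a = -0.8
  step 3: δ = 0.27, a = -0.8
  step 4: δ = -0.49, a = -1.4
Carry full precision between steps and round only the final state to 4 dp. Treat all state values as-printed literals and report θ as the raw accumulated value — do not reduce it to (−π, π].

after step 1 (δ=-0.05, a=1.5): (15.178531, 2.149829, 1.558552, 9.225000)
after step 2 (δ=0.21, a=-0.8): (15.195474, 3.533476, 1.681441, 9.105000)
after step 3 (δ=0.27, a=-0.8): (15.044669, 4.890874, 1.838934, 8.985000)
after step 4 (δ=-0.49, a=-1.4): (14.687601, 6.190463, 1.539403, 8.775000)

(14.6876, 6.1905, 1.5394, 8.7750)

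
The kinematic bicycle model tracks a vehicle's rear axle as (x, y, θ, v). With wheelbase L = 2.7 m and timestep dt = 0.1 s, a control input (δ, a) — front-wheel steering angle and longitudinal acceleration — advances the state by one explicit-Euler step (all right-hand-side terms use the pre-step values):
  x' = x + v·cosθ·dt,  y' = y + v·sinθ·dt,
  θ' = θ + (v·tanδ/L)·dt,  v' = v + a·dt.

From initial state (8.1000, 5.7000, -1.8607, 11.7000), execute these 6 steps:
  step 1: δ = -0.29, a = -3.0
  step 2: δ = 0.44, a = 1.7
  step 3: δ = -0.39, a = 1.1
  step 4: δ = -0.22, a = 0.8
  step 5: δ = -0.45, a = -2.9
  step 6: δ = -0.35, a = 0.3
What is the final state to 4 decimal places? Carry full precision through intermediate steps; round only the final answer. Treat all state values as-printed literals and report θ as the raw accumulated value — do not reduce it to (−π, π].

(5.2983, -0.5791, -2.4296, 11.5000)

after step 1 (δ=-0.29, a=-3.0): (7.765544, 4.578822, -1.990012, 11.400000)
after step 2 (δ=0.44, a=1.7): (7.301513, 3.537537, -1.791238, 11.570000)
after step 3 (δ=-0.39, a=1.1): (7.048523, 2.408535, -1.967383, 11.680000)
after step 4 (δ=-0.22, a=0.8): (6.597357, 1.331190, -2.064119, 11.760000)
after step 5 (δ=-0.45, a=-2.9): (6.040456, 0.295411, -2.274516, 11.470000)
after step 6 (δ=-0.35, a=0.3): (5.298280, -0.579108, -2.429586, 11.500000)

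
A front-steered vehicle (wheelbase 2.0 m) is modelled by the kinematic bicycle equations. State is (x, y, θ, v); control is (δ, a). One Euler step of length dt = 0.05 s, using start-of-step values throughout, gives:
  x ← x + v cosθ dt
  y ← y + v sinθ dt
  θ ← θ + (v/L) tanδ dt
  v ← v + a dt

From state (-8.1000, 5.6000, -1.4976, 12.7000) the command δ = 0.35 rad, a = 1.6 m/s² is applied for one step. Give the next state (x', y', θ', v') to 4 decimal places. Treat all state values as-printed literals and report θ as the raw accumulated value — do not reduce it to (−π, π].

(-8.0536, 4.9667, -1.3817, 12.7800)

x' = -8.1000 + 12.7000·cos(-1.4976)·0.05 = -8.0536
y' = 5.6000 + 12.7000·sin(-1.4976)·0.05 = 4.9667
θ' = -1.4976 + (12.7000/2.0)·tan(0.35)·0.05 = -1.3817
v' = 12.7000 + 1.6000·0.05 = 12.7800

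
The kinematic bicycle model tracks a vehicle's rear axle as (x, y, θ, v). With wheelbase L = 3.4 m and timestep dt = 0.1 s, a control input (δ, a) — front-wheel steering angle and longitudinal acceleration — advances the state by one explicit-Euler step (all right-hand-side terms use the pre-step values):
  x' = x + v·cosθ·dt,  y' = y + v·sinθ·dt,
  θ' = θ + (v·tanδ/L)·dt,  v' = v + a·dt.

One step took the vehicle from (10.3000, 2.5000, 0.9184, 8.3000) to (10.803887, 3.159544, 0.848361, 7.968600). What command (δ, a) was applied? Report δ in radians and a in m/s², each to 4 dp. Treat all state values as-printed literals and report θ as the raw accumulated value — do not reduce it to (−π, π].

a = (v'−v)/dt = (-0.331400)/0.1 = -3.3140
Δθ = θ'−θ = -0.070039;  (v·dt/L) = 8.3000·0.1/3.4 = 0.244118
tan δ = Δθ·L/(v·dt) = -0.286907  →  δ = -0.2794

δ = -0.2794, a = -3.3140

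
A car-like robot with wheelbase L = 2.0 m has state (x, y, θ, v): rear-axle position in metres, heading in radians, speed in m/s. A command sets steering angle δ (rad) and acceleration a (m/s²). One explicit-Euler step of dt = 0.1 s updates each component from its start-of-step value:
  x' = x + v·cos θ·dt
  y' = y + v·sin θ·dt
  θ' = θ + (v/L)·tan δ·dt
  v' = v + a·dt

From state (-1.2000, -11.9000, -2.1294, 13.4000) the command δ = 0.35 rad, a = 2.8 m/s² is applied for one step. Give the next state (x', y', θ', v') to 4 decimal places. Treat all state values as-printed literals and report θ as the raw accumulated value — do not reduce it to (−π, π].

x' = -1.2000 + 13.4000·cos(-2.1294)·0.1 = -1.9102
y' = -11.9000 + 13.4000·sin(-2.1294)·0.1 = -13.0363
θ' = -2.1294 + (13.4000/2.0)·tan(0.35)·0.1 = -1.8848
v' = 13.4000 + 2.8000·0.1 = 13.6800

(-1.9102, -13.0363, -1.8848, 13.6800)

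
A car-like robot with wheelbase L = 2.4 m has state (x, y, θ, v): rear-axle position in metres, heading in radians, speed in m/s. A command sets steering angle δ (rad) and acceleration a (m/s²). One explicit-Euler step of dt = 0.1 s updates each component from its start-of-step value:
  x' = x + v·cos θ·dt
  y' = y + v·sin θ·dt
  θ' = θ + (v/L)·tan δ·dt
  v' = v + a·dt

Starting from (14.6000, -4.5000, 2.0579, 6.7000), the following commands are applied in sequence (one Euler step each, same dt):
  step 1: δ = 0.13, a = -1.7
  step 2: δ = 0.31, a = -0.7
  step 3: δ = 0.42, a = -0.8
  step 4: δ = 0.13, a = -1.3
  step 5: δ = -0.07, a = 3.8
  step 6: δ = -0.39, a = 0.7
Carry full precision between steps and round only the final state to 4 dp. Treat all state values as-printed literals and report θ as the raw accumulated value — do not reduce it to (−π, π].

after step 1 (δ=0.13, a=-1.7): (14.286394, -3.907926, 2.094398, 6.530000)
after step 2 (δ=0.31, a=-0.7): (13.959893, -3.342412, 2.181553, 6.460000)
after step 3 (δ=0.42, a=-0.8): (13.589420, -2.813200, 2.301756, 6.380000)
after step 4 (δ=0.13, a=-1.3): (13.163501, -2.338187, 2.336510, 6.250000)
after step 5 (δ=-0.07, a=3.8): (12.730344, -1.887632, 2.318251, 6.630000)
after step 6 (δ=-0.39, a=0.7): (12.279653, -1.401374, 2.204697, 6.700000)

(12.2797, -1.4014, 2.2047, 6.7000)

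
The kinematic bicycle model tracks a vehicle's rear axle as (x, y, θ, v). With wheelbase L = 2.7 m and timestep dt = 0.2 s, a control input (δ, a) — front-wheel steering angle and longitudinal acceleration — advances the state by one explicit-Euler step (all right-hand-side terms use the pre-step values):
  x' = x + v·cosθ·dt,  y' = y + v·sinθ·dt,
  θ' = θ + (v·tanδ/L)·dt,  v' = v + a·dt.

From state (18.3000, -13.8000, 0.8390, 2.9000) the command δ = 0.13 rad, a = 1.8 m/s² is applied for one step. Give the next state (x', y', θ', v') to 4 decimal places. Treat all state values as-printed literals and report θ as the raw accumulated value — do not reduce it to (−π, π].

x' = 18.3000 + 2.9000·cos(0.8390)·0.2 = 18.6876
y' = -13.8000 + 2.9000·sin(0.8390)·0.2 = -13.3685
θ' = 0.8390 + (2.9000/2.7)·tan(0.13)·0.2 = 0.8671
v' = 2.9000 + 1.8000·0.2 = 3.2600

(18.6876, -13.3685, 0.8671, 3.2600)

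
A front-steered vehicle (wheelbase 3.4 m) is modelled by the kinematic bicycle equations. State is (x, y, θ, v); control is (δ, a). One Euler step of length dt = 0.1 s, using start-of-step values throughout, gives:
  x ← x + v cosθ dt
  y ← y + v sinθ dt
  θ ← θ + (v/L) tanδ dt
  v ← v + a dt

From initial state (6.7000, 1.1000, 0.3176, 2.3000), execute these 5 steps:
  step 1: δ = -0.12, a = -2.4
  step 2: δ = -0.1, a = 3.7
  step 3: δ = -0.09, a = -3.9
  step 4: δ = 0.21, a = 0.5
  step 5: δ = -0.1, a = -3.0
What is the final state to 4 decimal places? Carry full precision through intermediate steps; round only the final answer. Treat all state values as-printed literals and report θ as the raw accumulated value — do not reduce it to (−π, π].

(7.7407, 1.4305, 0.3035, 1.7900)

after step 1 (δ=-0.12, a=-2.4): (6.918497, 1.171826, 0.309443, 2.060000)
after step 2 (δ=-0.1, a=3.7): (7.114713, 1.234559, 0.303364, 2.430000)
after step 3 (δ=-0.09, a=-3.9): (7.346617, 1.307151, 0.296914, 2.040000)
after step 4 (δ=0.21, a=0.5): (7.541690, 1.366835, 0.309703, 2.090000)
after step 5 (δ=-0.1, a=-3.0): (7.740747, 1.430533, 0.303535, 1.790000)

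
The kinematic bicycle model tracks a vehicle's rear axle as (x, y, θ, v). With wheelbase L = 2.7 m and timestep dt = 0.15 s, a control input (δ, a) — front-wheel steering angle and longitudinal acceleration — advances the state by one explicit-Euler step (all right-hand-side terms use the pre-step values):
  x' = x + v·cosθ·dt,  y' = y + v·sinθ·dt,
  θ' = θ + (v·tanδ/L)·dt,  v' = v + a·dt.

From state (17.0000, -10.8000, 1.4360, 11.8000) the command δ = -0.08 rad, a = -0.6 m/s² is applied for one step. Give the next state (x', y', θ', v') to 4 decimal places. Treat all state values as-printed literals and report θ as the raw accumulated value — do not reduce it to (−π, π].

x' = 17.0000 + 11.8000·cos(1.4360)·0.15 = 17.2379
y' = -10.8000 + 11.8000·sin(1.4360)·0.15 = -9.0461
θ' = 1.4360 + (11.8000/2.7)·tan(-0.08)·0.15 = 1.3834
v' = 11.8000 − 0.6000·0.15 = 11.7100

(17.2379, -9.0461, 1.3834, 11.7100)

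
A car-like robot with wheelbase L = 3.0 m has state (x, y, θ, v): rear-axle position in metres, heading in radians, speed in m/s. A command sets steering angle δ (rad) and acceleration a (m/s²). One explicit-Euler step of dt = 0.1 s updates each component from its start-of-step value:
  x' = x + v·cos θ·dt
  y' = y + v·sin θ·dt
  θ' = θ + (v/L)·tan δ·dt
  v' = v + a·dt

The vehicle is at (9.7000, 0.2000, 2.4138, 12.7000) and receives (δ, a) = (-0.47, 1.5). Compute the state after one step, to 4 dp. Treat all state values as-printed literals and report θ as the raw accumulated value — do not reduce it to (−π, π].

(8.7518, 1.0448, 2.1988, 12.8500)

x' = 9.7000 + 12.7000·cos(2.4138)·0.1 = 8.7518
y' = 0.2000 + 12.7000·sin(2.4138)·0.1 = 1.0448
θ' = 2.4138 + (12.7000/3.0)·tan(-0.47)·0.1 = 2.1988
v' = 12.7000 + 1.5000·0.1 = 12.8500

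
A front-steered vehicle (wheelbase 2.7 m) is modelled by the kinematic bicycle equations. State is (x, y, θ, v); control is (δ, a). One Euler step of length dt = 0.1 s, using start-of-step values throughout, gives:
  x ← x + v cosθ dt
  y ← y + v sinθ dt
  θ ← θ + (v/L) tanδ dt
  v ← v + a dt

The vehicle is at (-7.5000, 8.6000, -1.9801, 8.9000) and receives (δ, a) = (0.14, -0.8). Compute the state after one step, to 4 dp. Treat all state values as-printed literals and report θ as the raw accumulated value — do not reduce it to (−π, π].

x' = -7.5000 + 8.9000·cos(-1.9801)·0.1 = -7.8542
y' = 8.6000 + 8.9000·sin(-1.9801)·0.1 = 7.7835
θ' = -1.9801 + (8.9000/2.7)·tan(0.14)·0.1 = -1.9336
v' = 8.9000 − 0.8000·0.1 = 8.8200

(-7.8542, 7.7835, -1.9336, 8.8200)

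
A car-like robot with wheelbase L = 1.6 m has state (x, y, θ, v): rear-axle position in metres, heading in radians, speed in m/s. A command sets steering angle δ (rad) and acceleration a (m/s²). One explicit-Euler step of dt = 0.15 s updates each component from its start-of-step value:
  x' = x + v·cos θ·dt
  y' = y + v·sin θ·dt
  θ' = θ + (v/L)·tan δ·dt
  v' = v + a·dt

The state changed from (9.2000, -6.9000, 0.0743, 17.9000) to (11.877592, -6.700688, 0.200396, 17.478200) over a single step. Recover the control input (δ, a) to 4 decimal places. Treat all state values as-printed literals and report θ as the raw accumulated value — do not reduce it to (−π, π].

δ = 0.0750, a = -2.8120

a = (v'−v)/dt = (-0.421800)/0.15 = -2.8120
Δθ = θ'−θ = 0.126096;  (v·dt/L) = 17.9000·0.15/1.6 = 1.678125
tan δ = Δθ·L/(v·dt) = 0.075141  →  δ = 0.0750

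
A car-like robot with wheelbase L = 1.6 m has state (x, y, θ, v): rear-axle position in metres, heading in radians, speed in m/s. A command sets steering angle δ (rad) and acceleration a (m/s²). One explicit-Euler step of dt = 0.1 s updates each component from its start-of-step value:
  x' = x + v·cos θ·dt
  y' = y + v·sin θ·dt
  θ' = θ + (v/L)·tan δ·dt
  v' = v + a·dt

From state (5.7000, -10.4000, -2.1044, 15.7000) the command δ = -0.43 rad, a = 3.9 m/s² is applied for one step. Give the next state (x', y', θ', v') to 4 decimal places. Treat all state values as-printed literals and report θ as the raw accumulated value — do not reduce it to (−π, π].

x' = 5.7000 + 15.7000·cos(-2.1044)·0.1 = 4.9014
y' = -10.4000 + 15.7000·sin(-2.1044)·0.1 = -11.7517
θ' = -2.1044 + (15.7000/1.6)·tan(-0.43)·0.1 = -2.5544
v' = 15.7000 + 3.9000·0.1 = 16.0900

(4.9014, -11.7517, -2.5544, 16.0900)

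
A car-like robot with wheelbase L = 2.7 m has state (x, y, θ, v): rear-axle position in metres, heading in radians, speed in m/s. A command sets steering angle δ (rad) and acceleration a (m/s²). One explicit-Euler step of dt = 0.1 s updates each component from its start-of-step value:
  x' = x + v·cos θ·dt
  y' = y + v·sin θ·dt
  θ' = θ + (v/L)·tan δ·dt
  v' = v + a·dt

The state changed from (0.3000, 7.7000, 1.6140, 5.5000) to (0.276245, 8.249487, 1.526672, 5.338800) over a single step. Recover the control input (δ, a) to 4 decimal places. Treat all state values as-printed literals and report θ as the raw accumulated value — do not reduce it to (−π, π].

a = (v'−v)/dt = (-0.161200)/0.1 = -1.6120
Δθ = θ'−θ = -0.087328;  (v·dt/L) = 5.5000·0.1/2.7 = 0.203704
tan δ = Δθ·L/(v·dt) = -0.428701  →  δ = -0.4050

δ = -0.4050, a = -1.6120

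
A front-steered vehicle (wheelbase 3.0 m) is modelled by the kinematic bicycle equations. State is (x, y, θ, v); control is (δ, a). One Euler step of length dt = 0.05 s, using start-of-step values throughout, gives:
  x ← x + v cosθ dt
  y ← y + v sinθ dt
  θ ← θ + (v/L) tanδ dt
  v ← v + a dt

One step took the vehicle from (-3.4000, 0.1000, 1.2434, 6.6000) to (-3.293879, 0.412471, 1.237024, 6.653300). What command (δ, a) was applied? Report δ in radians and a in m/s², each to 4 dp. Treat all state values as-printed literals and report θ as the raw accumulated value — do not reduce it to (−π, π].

δ = -0.0579, a = 1.0660

a = (v'−v)/dt = (0.053300)/0.05 = 1.0660
Δθ = θ'−θ = -0.006376;  (v·dt/L) = 6.6000·0.05/3.0 = 0.110000
tan δ = Δθ·L/(v·dt) = -0.057964  →  δ = -0.0579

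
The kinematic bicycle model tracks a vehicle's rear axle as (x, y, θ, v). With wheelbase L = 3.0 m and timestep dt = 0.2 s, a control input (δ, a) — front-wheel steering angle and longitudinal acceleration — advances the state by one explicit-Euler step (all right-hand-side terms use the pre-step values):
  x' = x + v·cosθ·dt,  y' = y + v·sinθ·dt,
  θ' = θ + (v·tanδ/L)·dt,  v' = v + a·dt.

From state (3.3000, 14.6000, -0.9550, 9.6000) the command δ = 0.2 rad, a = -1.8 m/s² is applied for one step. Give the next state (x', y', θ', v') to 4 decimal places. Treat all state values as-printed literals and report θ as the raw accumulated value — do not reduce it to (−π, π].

(4.4090, 13.0327, -0.8253, 9.2400)

x' = 3.3000 + 9.6000·cos(-0.9550)·0.2 = 4.4090
y' = 14.6000 + 9.6000·sin(-0.9550)·0.2 = 13.0327
θ' = -0.9550 + (9.6000/3.0)·tan(0.2)·0.2 = -0.8253
v' = 9.6000 − 1.8000·0.2 = 9.2400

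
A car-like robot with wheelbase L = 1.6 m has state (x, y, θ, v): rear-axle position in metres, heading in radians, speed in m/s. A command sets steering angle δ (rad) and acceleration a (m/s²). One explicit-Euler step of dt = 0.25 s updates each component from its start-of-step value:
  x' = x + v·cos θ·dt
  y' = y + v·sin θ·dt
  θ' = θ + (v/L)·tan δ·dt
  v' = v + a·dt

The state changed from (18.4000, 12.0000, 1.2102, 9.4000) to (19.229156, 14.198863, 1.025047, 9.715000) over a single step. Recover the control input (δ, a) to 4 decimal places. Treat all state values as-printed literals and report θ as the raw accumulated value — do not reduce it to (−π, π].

a = (v'−v)/dt = (0.315000)/0.25 = 1.2600
Δθ = θ'−θ = -0.185153;  (v·dt/L) = 9.4000·0.25/1.6 = 1.468750
tan δ = Δθ·L/(v·dt) = -0.126062  →  δ = -0.1254

δ = -0.1254, a = 1.2600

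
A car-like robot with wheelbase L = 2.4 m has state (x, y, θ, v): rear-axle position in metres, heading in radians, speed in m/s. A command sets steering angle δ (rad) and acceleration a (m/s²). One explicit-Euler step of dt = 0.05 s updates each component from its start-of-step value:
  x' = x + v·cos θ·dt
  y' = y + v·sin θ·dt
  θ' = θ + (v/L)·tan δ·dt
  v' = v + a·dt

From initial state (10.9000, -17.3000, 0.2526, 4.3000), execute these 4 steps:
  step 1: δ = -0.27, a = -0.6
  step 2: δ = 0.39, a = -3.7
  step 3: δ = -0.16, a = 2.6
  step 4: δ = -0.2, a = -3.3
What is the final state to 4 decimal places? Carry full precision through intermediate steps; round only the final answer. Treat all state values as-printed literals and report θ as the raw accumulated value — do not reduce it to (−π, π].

after step 1 (δ=-0.27, a=-0.6): (11.108177, -17.246267, 0.227807, 4.270000)
after step 2 (δ=0.39, a=-3.7): (11.316161, -17.198049, 0.264374, 4.085000)
after step 3 (δ=-0.16, a=2.6): (11.513315, -17.144678, 0.250640, 4.215000)
after step 4 (δ=-0.2, a=-3.3): (11.717480, -17.092407, 0.232839, 4.050000)

(11.7175, -17.0924, 0.2328, 4.0500)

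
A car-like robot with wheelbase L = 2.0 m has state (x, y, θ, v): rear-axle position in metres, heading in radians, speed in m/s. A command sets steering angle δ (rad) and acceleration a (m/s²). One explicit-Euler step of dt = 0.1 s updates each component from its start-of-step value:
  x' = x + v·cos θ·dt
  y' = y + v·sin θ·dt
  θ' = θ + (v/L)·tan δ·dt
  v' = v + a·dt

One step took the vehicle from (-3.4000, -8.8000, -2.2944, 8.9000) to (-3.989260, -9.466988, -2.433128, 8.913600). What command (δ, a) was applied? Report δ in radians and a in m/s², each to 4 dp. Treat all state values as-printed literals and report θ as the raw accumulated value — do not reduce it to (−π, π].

δ = -0.3022, a = 0.1360

a = (v'−v)/dt = (0.013600)/0.1 = 0.1360
Δθ = θ'−θ = -0.138728;  (v·dt/L) = 8.9000·0.1/2.0 = 0.445000
tan δ = Δθ·L/(v·dt) = -0.311748  →  δ = -0.3022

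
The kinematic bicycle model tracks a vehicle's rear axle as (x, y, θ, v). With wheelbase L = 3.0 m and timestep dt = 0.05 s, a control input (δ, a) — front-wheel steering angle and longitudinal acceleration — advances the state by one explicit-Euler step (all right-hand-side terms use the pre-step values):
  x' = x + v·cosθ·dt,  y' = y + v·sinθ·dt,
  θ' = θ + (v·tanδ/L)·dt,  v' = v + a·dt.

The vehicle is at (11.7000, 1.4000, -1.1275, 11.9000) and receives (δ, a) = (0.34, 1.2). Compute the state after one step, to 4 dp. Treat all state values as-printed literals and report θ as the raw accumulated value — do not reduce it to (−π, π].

x' = 11.7000 + 11.9000·cos(-1.1275)·0.05 = 11.9552
y' = 1.4000 + 11.9000·sin(-1.1275)·0.05 = 0.8625
θ' = -1.1275 + (11.9000/3.0)·tan(0.34)·0.05 = -1.0573
v' = 11.9000 + 1.2000·0.05 = 11.9600

(11.9552, 0.8625, -1.0573, 11.9600)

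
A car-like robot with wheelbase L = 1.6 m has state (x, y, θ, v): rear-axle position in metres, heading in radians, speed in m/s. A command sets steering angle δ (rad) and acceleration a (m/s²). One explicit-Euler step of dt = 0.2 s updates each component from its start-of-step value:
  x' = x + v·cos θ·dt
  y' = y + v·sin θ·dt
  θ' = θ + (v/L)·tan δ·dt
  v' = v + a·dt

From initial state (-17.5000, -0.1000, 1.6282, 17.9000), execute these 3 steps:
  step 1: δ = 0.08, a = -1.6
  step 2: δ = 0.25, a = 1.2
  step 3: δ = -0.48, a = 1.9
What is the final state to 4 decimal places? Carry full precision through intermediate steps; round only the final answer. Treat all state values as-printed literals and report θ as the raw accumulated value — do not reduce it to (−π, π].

after step 1 (δ=0.08, a=-1.6): (-17.705392, 3.474103, 1.807583, 17.580000)
after step 2 (δ=0.25, a=1.2): (-18.530176, 6.891996, 2.368697, 17.820000)
after step 3 (δ=-0.48, a=1.9): (-21.081614, 9.380421, 1.209036, 18.200000)

(-21.0816, 9.3804, 1.2090, 18.2000)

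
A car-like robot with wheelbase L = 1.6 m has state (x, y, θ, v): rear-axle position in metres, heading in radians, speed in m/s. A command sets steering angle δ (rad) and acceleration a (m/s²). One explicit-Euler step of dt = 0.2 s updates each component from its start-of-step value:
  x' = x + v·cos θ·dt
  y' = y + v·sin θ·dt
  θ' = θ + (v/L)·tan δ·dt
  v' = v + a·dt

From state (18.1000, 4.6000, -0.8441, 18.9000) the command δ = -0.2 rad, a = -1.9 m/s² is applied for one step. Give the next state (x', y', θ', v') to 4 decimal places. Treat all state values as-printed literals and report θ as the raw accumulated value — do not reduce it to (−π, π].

(20.6114, 1.7749, -1.3230, 18.5200)

x' = 18.1000 + 18.9000·cos(-0.8441)·0.2 = 20.6114
y' = 4.6000 + 18.9000·sin(-0.8441)·0.2 = 1.7749
θ' = -0.8441 + (18.9000/1.6)·tan(-0.2)·0.2 = -1.3230
v' = 18.9000 − 1.9000·0.2 = 18.5200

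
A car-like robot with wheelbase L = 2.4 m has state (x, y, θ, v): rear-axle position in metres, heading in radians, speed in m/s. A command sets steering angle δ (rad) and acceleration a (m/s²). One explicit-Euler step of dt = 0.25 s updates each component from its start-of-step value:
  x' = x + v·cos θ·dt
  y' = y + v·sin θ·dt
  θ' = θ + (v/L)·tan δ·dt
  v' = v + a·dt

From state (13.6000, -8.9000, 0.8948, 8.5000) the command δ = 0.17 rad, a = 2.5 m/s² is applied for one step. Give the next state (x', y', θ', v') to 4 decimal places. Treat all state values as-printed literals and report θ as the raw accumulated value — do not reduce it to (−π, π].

x' = 13.6000 + 8.5000·cos(0.8948)·0.25 = 14.9296
y' = -8.9000 + 8.5000·sin(0.8948)·0.25 = -7.2423
θ' = 0.8948 + (8.5000/2.4)·tan(0.17)·0.25 = 1.0468
v' = 8.5000 + 2.5000·0.25 = 9.1250

(14.9296, -7.2423, 1.0468, 9.1250)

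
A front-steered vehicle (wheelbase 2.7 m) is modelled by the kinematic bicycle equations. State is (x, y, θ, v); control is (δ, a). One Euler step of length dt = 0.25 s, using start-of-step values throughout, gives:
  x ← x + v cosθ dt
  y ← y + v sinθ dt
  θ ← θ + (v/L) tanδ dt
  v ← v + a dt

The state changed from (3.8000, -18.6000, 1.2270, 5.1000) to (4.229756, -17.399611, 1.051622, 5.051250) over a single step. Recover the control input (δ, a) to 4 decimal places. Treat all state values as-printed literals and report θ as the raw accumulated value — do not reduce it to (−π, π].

δ = -0.3556, a = -0.1950

a = (v'−v)/dt = (-0.048750)/0.25 = -0.1950
Δθ = θ'−θ = -0.175378;  (v·dt/L) = 5.1000·0.25/2.7 = 0.472222
tan δ = Δθ·L/(v·dt) = -0.371389  →  δ = -0.3556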